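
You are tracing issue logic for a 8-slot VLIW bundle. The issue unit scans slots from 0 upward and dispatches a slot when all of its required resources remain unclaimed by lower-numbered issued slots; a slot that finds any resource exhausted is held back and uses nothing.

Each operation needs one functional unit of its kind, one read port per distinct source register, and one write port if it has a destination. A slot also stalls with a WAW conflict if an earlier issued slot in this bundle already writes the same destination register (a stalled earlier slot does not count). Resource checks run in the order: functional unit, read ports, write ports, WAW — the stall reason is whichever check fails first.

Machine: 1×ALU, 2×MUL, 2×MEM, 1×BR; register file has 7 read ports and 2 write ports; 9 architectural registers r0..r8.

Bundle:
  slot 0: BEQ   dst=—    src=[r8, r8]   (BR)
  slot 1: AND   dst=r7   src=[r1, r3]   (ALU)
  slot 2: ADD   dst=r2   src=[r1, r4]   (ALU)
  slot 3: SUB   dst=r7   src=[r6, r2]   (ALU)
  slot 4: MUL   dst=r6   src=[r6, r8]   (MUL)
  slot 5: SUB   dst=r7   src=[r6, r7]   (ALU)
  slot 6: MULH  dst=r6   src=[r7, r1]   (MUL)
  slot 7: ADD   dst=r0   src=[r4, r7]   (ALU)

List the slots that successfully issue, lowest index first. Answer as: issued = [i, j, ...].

issued = [0, 1, 4]

#0 BR src=r8,r8 dispatched  <A:1 Mu:2 Ld:2 B:0 rd:6 wr:2>
#1 ALU src=r1,r3 dispatched  <A:0 Mu:2 Ld:2 B:0 rd:4 wr:1>
#2 ALU src=r1,r4 held:FU  <A:0 Mu:2 Ld:2 B:0 rd:4 wr:1>
#3 ALU src=r6,r2 held:FU  <A:0 Mu:2 Ld:2 B:0 rd:4 wr:1>
#4 MUL src=r6,r8 dispatched  <A:0 Mu:1 Ld:2 B:0 rd:2 wr:0>
#5 ALU src=r6,r7 held:FU  <A:0 Mu:1 Ld:2 B:0 rd:2 wr:0>
#6 MUL src=r7,r1 held:WR_PORT  <A:0 Mu:1 Ld:2 B:0 rd:2 wr:0>
#7 ALU src=r4,r7 held:FU  <A:0 Mu:1 Ld:2 B:0 rd:2 wr:0>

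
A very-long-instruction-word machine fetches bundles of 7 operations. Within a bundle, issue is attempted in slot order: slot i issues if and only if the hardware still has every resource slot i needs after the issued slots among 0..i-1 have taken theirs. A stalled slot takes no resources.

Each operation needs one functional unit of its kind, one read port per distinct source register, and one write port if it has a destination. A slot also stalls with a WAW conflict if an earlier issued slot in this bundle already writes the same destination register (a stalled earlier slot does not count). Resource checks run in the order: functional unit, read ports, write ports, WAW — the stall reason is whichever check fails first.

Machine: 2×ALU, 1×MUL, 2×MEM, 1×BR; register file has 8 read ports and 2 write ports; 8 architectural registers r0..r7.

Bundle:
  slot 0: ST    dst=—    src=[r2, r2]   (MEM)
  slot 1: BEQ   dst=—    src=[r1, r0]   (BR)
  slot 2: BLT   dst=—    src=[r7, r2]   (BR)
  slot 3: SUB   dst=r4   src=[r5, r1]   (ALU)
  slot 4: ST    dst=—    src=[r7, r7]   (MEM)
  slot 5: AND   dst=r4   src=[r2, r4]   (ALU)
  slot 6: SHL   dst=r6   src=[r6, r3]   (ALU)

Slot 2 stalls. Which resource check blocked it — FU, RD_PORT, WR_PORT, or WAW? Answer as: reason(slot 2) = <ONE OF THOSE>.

reason(slot 2) = FU

[0] MEM needs rd=1 wr=0: ok; after: ALU=2 MUL=1 MEM=1 BR=1, R=7, W=2
[1] BR needs rd=2 wr=0: ok; after: ALU=2 MUL=1 MEM=1 BR=0, R=5, W=2
[2] BR needs rd=2 wr=0: FU; after: ALU=2 MUL=1 MEM=1 BR=0, R=5, W=2
[3] ALU needs rd=2 wr=1: ok; after: ALU=1 MUL=1 MEM=1 BR=0, R=3, W=1
[4] MEM needs rd=1 wr=0: ok; after: ALU=1 MUL=1 MEM=0 BR=0, R=2, W=1
[5] ALU needs rd=2 wr=1: WAW; after: ALU=1 MUL=1 MEM=0 BR=0, R=2, W=1
[6] ALU needs rd=2 wr=1: ok; after: ALU=0 MUL=1 MEM=0 BR=0, R=0, W=0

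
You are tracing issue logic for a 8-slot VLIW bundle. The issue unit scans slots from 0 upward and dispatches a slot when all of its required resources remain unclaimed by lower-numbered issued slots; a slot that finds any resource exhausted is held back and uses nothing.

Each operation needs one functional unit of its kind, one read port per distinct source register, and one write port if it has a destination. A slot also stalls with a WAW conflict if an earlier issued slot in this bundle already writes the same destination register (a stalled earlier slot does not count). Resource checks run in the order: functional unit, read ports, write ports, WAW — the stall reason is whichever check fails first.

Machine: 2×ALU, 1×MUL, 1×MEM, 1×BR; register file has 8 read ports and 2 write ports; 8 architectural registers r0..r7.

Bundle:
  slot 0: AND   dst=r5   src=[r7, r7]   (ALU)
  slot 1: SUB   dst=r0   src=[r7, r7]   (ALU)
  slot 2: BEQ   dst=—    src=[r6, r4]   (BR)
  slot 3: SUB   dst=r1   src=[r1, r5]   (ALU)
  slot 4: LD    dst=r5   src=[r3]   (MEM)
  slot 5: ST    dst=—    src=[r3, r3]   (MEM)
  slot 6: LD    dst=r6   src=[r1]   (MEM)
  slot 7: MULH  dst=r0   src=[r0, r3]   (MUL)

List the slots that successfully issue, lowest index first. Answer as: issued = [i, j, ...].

  0. ALU→r5 ⇒ go  {1A/1Mu/1Ld/1B | 7r 1w}
  1. ALU→r0 ⇒ go  {0A/1Mu/1Ld/1B | 6r 0w}
  2. BR ⇒ go  {0A/1Mu/1Ld/0B | 4r 0w}
  3. ALU→r1 ⇒ no(FU)  {0A/1Mu/1Ld/0B | 4r 0w}
  4. MEM→r5 ⇒ no(WR_PORT)  {0A/1Mu/1Ld/0B | 4r 0w}
  5. MEM ⇒ go  {0A/1Mu/0Ld/0B | 3r 0w}
  6. MEM→r6 ⇒ no(FU)  {0A/1Mu/0Ld/0B | 3r 0w}
  7. MUL→r0 ⇒ no(WR_PORT)  {0A/1Mu/0Ld/0B | 3r 0w}

issued = [0, 1, 2, 5]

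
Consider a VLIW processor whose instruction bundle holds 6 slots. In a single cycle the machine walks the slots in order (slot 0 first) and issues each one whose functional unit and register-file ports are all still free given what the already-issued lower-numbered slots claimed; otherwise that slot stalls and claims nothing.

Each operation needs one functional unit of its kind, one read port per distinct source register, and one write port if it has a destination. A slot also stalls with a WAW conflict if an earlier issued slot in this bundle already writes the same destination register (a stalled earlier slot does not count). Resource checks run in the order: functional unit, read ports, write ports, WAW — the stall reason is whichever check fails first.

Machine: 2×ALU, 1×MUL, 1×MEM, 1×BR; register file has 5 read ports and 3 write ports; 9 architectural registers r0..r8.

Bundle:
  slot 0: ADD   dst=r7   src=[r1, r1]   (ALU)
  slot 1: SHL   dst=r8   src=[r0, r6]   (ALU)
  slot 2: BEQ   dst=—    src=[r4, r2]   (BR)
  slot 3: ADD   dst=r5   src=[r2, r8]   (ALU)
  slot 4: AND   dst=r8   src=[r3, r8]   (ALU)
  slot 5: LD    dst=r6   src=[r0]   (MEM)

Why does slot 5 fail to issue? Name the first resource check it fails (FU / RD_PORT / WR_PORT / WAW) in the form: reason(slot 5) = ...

reason(slot 5) = RD_PORT

  0. ALU→r7 ⇒ go  {1A/1Mu/1Ld/1B | 4r 2w}
  1. ALU→r8 ⇒ go  {0A/1Mu/1Ld/1B | 2r 1w}
  2. BR ⇒ go  {0A/1Mu/1Ld/0B | 0r 1w}
  3. ALU→r5 ⇒ no(FU)  {0A/1Mu/1Ld/0B | 0r 1w}
  4. ALU→r8 ⇒ no(FU)  {0A/1Mu/1Ld/0B | 0r 1w}
  5. MEM→r6 ⇒ no(RD_PORT)  {0A/1Mu/1Ld/0B | 0r 1w}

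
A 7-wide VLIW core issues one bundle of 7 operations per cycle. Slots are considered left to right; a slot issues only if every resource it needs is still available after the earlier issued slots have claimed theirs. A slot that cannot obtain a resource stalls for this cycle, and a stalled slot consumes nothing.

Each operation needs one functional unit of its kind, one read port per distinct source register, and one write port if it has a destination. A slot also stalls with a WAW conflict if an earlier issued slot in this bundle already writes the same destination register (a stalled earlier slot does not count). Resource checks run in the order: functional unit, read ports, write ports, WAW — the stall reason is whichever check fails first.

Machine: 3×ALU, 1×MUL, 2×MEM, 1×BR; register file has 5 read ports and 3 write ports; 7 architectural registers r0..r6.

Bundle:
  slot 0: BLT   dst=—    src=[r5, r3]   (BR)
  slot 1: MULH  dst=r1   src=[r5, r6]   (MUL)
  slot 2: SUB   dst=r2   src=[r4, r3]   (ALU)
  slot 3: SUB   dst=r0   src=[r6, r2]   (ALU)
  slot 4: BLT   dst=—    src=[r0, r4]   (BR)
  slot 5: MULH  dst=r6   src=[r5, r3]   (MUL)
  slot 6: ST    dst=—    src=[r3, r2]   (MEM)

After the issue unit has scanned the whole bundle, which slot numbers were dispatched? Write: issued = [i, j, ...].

issued = [0, 1]

[0] BR needs rd=2 wr=0: ok; after: ALU=3 MUL=1 MEM=2 BR=0, R=3, W=3
[1] MUL needs rd=2 wr=1: ok; after: ALU=3 MUL=0 MEM=2 BR=0, R=1, W=2
[2] ALU needs rd=2 wr=1: RD_PORT; after: ALU=3 MUL=0 MEM=2 BR=0, R=1, W=2
[3] ALU needs rd=2 wr=1: RD_PORT; after: ALU=3 MUL=0 MEM=2 BR=0, R=1, W=2
[4] BR needs rd=2 wr=0: FU; after: ALU=3 MUL=0 MEM=2 BR=0, R=1, W=2
[5] MUL needs rd=2 wr=1: FU; after: ALU=3 MUL=0 MEM=2 BR=0, R=1, W=2
[6] MEM needs rd=2 wr=0: RD_PORT; after: ALU=3 MUL=0 MEM=2 BR=0, R=1, W=2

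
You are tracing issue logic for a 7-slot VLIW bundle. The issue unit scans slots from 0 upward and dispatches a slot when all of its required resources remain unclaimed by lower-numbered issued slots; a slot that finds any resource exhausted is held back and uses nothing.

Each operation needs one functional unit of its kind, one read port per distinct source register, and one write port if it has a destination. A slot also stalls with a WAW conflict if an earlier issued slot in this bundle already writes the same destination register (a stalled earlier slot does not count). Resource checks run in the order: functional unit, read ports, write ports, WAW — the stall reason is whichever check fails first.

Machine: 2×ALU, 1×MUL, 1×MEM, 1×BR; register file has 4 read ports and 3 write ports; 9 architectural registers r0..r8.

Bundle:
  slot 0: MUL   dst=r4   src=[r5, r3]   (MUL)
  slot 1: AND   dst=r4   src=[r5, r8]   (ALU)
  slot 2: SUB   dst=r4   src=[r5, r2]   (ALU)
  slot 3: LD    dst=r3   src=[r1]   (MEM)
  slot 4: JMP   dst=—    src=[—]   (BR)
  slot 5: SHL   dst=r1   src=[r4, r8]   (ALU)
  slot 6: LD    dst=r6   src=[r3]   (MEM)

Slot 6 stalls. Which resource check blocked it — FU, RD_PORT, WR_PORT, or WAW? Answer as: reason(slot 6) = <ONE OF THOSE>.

reason(slot 6) = FU

(0) want 1×MUL +2rd +1wr — yes → AL2|MU0|ME1|BR1|rd2|wr2
(1) want 1×ALU +2rd +1wr — WAW → AL2|MU0|ME1|BR1|rd2|wr2
(2) want 1×ALU +2rd +1wr — WAW → AL2|MU0|ME1|BR1|rd2|wr2
(3) want 1×MEM +1rd +1wr — yes → AL2|MU0|ME0|BR1|rd1|wr1
(4) want 1×BR +0rd +0wr — yes → AL2|MU0|ME0|BR0|rd1|wr1
(5) want 1×ALU +2rd +1wr — RD_PORT → AL2|MU0|ME0|BR0|rd1|wr1
(6) want 1×MEM +1rd +1wr — FU → AL2|MU0|ME0|BR0|rd1|wr1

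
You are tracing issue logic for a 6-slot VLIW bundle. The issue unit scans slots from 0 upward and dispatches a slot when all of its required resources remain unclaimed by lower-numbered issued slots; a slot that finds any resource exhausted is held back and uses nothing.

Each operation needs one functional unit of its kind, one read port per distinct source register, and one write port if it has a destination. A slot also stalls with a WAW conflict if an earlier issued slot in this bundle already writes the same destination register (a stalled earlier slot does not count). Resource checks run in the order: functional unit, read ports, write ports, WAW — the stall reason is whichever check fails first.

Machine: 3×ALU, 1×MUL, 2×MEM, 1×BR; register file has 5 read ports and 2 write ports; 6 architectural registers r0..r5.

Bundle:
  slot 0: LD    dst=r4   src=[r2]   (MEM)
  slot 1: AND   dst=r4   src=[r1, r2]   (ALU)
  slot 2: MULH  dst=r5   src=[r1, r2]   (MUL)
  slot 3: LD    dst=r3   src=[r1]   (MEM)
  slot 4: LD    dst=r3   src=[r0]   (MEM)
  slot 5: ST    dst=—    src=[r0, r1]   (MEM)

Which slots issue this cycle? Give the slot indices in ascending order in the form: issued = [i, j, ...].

[0] MEM needs rd=1 wr=1: ok; after: ALU=3 MUL=1 MEM=1 BR=1, R=4, W=1
[1] ALU needs rd=2 wr=1: WAW; after: ALU=3 MUL=1 MEM=1 BR=1, R=4, W=1
[2] MUL needs rd=2 wr=1: ok; after: ALU=3 MUL=0 MEM=1 BR=1, R=2, W=0
[3] MEM needs rd=1 wr=1: WR_PORT; after: ALU=3 MUL=0 MEM=1 BR=1, R=2, W=0
[4] MEM needs rd=1 wr=1: WR_PORT; after: ALU=3 MUL=0 MEM=1 BR=1, R=2, W=0
[5] MEM needs rd=2 wr=0: ok; after: ALU=3 MUL=0 MEM=0 BR=1, R=0, W=0

issued = [0, 2, 5]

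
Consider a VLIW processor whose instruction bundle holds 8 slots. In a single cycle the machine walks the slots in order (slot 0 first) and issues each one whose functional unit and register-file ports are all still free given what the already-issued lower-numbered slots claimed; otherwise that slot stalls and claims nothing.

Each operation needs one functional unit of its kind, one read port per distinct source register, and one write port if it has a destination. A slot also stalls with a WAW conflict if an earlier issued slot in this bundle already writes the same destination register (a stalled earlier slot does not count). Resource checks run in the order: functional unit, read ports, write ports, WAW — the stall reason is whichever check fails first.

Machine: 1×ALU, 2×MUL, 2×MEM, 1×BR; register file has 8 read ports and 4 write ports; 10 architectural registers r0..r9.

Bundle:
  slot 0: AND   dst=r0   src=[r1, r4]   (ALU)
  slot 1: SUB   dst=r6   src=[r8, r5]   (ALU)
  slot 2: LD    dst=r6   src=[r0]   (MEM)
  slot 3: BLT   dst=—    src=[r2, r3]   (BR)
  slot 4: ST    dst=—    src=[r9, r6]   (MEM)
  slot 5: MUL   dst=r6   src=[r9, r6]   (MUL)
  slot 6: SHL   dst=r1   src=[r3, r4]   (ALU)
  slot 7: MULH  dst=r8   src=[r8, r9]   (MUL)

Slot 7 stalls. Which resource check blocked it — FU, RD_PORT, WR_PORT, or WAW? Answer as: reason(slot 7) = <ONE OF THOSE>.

reason(slot 7) = RD_PORT

#0 ALU src=r1,r4 dispatched  <A:0 Mu:2 Ld:2 B:1 rd:6 wr:3>
#1 ALU src=r8,r5 held:FU  <A:0 Mu:2 Ld:2 B:1 rd:6 wr:3>
#2 MEM src=r0 dispatched  <A:0 Mu:2 Ld:1 B:1 rd:5 wr:2>
#3 BR src=r2,r3 dispatched  <A:0 Mu:2 Ld:1 B:0 rd:3 wr:2>
#4 MEM src=r9,r6 dispatched  <A:0 Mu:2 Ld:0 B:0 rd:1 wr:2>
#5 MUL src=r9,r6 held:RD_PORT  <A:0 Mu:2 Ld:0 B:0 rd:1 wr:2>
#6 ALU src=r3,r4 held:FU  <A:0 Mu:2 Ld:0 B:0 rd:1 wr:2>
#7 MUL src=r8,r9 held:RD_PORT  <A:0 Mu:2 Ld:0 B:0 rd:1 wr:2>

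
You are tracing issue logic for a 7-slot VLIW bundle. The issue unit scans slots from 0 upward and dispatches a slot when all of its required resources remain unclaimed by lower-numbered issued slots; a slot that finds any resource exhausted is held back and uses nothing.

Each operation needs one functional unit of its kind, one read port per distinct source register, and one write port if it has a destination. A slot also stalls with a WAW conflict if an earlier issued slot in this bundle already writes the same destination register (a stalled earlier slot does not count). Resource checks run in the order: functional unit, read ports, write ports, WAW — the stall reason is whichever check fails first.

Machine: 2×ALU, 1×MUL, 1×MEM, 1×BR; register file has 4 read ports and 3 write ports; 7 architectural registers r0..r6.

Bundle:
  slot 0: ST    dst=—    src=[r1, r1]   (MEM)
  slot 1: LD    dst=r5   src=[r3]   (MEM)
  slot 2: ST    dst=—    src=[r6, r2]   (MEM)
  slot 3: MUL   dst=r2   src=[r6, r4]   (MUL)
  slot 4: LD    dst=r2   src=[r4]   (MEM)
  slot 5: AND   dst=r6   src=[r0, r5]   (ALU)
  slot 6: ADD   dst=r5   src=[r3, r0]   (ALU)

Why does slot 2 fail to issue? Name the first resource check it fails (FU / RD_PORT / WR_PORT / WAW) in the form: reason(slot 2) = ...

  0. MEM ⇒ go  {2A/1Mu/0Ld/1B | 3r 3w}
  1. MEM→r5 ⇒ no(FU)  {2A/1Mu/0Ld/1B | 3r 3w}
  2. MEM ⇒ no(FU)  {2A/1Mu/0Ld/1B | 3r 3w}
  3. MUL→r2 ⇒ go  {2A/0Mu/0Ld/1B | 1r 2w}
  4. MEM→r2 ⇒ no(FU)  {2A/0Mu/0Ld/1B | 1r 2w}
  5. ALU→r6 ⇒ no(RD_PORT)  {2A/0Mu/0Ld/1B | 1r 2w}
  6. ALU→r5 ⇒ no(RD_PORT)  {2A/0Mu/0Ld/1B | 1r 2w}

reason(slot 2) = FU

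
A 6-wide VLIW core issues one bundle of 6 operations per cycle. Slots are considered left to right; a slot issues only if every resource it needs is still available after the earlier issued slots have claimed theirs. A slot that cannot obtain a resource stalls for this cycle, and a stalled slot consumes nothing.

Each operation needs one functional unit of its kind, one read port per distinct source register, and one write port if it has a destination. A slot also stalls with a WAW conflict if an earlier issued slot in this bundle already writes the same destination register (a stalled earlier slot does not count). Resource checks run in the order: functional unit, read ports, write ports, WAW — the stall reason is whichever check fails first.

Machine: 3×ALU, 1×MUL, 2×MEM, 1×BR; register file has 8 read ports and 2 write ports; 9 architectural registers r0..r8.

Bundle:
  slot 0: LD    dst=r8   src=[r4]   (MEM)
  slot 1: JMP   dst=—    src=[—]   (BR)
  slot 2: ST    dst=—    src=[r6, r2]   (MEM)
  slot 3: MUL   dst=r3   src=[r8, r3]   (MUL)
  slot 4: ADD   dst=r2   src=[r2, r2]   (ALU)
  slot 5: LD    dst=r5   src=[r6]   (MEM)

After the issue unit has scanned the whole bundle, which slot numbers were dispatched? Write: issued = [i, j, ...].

(0) want 1×MEM +1rd +1wr — yes → AL3|MU1|ME1|BR1|rd7|wr1
(1) want 1×BR +0rd +0wr — yes → AL3|MU1|ME1|BR0|rd7|wr1
(2) want 1×MEM +2rd +0wr — yes → AL3|MU1|ME0|BR0|rd5|wr1
(3) want 1×MUL +2rd +1wr — yes → AL3|MU0|ME0|BR0|rd3|wr0
(4) want 1×ALU +1rd +1wr — WR_PORT → AL3|MU0|ME0|BR0|rd3|wr0
(5) want 1×MEM +1rd +1wr — FU → AL3|MU0|ME0|BR0|rd3|wr0

issued = [0, 1, 2, 3]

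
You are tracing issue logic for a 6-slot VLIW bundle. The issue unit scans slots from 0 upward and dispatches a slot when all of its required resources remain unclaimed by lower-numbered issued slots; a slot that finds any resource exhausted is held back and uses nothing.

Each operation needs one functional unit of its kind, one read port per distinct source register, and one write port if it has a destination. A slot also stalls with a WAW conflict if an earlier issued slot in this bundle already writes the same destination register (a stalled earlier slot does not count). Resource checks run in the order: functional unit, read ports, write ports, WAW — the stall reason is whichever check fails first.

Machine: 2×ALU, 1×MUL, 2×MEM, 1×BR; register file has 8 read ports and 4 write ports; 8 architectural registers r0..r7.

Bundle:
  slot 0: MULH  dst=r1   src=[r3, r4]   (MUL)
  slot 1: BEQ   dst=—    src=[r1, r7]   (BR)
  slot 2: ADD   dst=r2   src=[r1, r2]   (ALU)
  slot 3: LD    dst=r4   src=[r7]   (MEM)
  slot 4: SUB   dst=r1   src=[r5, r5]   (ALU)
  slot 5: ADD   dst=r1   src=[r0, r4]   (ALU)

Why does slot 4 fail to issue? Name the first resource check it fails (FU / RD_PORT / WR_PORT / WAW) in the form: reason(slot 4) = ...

  0. MUL→r1 ⇒ go  {2A/0Mu/2Ld/1B | 6r 3w}
  1. BR ⇒ go  {2A/0Mu/2Ld/0B | 4r 3w}
  2. ALU→r2 ⇒ go  {1A/0Mu/2Ld/0B | 2r 2w}
  3. MEM→r4 ⇒ go  {1A/0Mu/1Ld/0B | 1r 1w}
  4. ALU→r1 ⇒ no(WAW)  {1A/0Mu/1Ld/0B | 1r 1w}
  5. ALU→r1 ⇒ no(RD_PORT)  {1A/0Mu/1Ld/0B | 1r 1w}

reason(slot 4) = WAW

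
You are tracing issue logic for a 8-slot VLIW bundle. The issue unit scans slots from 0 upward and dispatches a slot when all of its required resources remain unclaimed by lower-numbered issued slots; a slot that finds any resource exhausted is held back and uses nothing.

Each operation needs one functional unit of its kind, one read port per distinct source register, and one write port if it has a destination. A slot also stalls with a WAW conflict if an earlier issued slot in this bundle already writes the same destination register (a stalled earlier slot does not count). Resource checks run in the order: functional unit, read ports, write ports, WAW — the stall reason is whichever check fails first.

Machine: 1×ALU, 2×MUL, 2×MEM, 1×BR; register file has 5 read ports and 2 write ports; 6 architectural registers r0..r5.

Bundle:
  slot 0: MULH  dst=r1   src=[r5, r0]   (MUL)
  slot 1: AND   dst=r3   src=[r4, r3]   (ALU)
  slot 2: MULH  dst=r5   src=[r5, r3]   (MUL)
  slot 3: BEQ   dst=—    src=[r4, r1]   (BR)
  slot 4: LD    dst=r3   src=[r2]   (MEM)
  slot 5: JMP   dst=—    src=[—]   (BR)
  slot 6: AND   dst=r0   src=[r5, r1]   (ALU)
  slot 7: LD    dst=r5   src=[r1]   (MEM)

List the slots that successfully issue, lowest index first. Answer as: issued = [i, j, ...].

issued = [0, 1, 5]

(0) want 1×MUL +2rd +1wr — yes → AL1|MU1|ME2|BR1|rd3|wr1
(1) want 1×ALU +2rd +1wr — yes → AL0|MU1|ME2|BR1|rd1|wr0
(2) want 1×MUL +2rd +1wr — RD_PORT → AL0|MU1|ME2|BR1|rd1|wr0
(3) want 1×BR +2rd +0wr — RD_PORT → AL0|MU1|ME2|BR1|rd1|wr0
(4) want 1×MEM +1rd +1wr — WR_PORT → AL0|MU1|ME2|BR1|rd1|wr0
(5) want 1×BR +0rd +0wr — yes → AL0|MU1|ME2|BR0|rd1|wr0
(6) want 1×ALU +2rd +1wr — FU → AL0|MU1|ME2|BR0|rd1|wr0
(7) want 1×MEM +1rd +1wr — WR_PORT → AL0|MU1|ME2|BR0|rd1|wr0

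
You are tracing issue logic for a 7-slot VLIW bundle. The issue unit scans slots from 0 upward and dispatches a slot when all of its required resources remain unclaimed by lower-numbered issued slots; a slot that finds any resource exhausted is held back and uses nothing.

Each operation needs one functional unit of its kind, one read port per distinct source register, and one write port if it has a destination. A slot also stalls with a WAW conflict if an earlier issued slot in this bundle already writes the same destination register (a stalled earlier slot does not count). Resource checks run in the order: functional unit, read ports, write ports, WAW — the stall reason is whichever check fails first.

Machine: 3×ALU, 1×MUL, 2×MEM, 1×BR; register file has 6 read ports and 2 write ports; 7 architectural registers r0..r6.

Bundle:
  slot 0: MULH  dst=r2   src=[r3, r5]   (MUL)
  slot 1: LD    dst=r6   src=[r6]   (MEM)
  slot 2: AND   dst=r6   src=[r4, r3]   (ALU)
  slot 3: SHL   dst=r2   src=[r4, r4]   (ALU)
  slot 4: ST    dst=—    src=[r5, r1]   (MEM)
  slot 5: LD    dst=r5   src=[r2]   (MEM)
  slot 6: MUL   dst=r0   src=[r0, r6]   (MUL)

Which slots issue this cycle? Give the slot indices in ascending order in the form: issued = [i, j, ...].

issued = [0, 1, 4]

[0] MUL needs rd=2 wr=1: ok; after: ALU=3 MUL=0 MEM=2 BR=1, R=4, W=1
[1] MEM needs rd=1 wr=1: ok; after: ALU=3 MUL=0 MEM=1 BR=1, R=3, W=0
[2] ALU needs rd=2 wr=1: WR_PORT; after: ALU=3 MUL=0 MEM=1 BR=1, R=3, W=0
[3] ALU needs rd=1 wr=1: WR_PORT; after: ALU=3 MUL=0 MEM=1 BR=1, R=3, W=0
[4] MEM needs rd=2 wr=0: ok; after: ALU=3 MUL=0 MEM=0 BR=1, R=1, W=0
[5] MEM needs rd=1 wr=1: FU; after: ALU=3 MUL=0 MEM=0 BR=1, R=1, W=0
[6] MUL needs rd=2 wr=1: FU; after: ALU=3 MUL=0 MEM=0 BR=1, R=1, W=0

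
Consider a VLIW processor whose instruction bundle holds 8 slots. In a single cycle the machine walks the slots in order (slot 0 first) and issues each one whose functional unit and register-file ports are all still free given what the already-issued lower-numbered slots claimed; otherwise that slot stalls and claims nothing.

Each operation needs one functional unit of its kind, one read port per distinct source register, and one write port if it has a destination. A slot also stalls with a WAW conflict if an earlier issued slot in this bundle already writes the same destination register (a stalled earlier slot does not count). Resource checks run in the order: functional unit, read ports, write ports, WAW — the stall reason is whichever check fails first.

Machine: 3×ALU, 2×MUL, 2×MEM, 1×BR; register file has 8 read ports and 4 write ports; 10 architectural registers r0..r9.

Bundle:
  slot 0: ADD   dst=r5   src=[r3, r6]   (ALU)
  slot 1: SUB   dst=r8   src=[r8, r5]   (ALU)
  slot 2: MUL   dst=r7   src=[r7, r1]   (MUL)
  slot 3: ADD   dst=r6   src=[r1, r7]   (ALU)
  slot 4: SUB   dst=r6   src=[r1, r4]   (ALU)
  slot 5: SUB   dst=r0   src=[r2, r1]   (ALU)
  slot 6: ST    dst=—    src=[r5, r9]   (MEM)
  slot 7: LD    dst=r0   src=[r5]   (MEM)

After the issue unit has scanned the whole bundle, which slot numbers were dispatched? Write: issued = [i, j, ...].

issued = [0, 1, 2, 3]

[0] ALU needs rd=2 wr=1: ok; after: ALU=2 MUL=2 MEM=2 BR=1, R=6, W=3
[1] ALU needs rd=2 wr=1: ok; after: ALU=1 MUL=2 MEM=2 BR=1, R=4, W=2
[2] MUL needs rd=2 wr=1: ok; after: ALU=1 MUL=1 MEM=2 BR=1, R=2, W=1
[3] ALU needs rd=2 wr=1: ok; after: ALU=0 MUL=1 MEM=2 BR=1, R=0, W=0
[4] ALU needs rd=2 wr=1: FU; after: ALU=0 MUL=1 MEM=2 BR=1, R=0, W=0
[5] ALU needs rd=2 wr=1: FU; after: ALU=0 MUL=1 MEM=2 BR=1, R=0, W=0
[6] MEM needs rd=2 wr=0: RD_PORT; after: ALU=0 MUL=1 MEM=2 BR=1, R=0, W=0
[7] MEM needs rd=1 wr=1: RD_PORT; after: ALU=0 MUL=1 MEM=2 BR=1, R=0, W=0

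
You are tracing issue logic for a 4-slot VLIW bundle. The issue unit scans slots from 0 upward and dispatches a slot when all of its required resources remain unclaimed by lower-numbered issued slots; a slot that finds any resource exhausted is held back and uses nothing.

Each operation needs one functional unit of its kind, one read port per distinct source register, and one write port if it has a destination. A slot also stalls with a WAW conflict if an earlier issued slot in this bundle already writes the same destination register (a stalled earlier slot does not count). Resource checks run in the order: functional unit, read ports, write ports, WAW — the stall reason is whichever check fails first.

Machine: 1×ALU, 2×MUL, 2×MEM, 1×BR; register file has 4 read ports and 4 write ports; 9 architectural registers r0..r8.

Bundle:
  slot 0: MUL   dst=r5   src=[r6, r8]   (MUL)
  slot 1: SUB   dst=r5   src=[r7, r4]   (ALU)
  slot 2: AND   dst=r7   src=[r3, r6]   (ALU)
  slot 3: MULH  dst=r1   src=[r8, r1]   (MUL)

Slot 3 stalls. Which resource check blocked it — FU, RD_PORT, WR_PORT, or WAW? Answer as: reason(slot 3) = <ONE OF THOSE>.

slot 0 (MUL): ISSUE — free A1,Mu1,Ld2,B1 rp2 wp3
slot 1 (ALU): stall WAW — free A1,Mu1,Ld2,B1 rp2 wp3
slot 2 (ALU): ISSUE — free A0,Mu1,Ld2,B1 rp0 wp2
slot 3 (MUL): stall RD_PORT — free A0,Mu1,Ld2,B1 rp0 wp2

reason(slot 3) = RD_PORT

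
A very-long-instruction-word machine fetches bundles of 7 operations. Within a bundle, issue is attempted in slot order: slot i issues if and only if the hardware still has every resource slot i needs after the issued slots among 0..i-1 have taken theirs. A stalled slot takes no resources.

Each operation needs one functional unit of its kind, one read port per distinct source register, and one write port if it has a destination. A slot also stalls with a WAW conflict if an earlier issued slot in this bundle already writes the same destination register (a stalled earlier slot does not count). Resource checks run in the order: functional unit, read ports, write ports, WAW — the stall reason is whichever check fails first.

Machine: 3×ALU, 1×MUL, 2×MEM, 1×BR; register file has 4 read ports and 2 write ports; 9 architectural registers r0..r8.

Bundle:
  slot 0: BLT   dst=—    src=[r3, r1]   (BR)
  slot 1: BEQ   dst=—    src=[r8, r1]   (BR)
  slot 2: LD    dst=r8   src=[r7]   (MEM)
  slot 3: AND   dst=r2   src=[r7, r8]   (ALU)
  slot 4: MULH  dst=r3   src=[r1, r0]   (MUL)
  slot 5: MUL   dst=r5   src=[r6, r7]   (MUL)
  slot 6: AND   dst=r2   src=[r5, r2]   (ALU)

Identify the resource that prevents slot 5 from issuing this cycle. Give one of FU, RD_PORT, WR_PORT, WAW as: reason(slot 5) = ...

[0] BR needs rd=2 wr=0: ok; after: ALU=3 MUL=1 MEM=2 BR=0, R=2, W=2
[1] BR needs rd=2 wr=0: FU; after: ALU=3 MUL=1 MEM=2 BR=0, R=2, W=2
[2] MEM needs rd=1 wr=1: ok; after: ALU=3 MUL=1 MEM=1 BR=0, R=1, W=1
[3] ALU needs rd=2 wr=1: RD_PORT; after: ALU=3 MUL=1 MEM=1 BR=0, R=1, W=1
[4] MUL needs rd=2 wr=1: RD_PORT; after: ALU=3 MUL=1 MEM=1 BR=0, R=1, W=1
[5] MUL needs rd=2 wr=1: RD_PORT; after: ALU=3 MUL=1 MEM=1 BR=0, R=1, W=1
[6] ALU needs rd=2 wr=1: RD_PORT; after: ALU=3 MUL=1 MEM=1 BR=0, R=1, W=1

reason(slot 5) = RD_PORT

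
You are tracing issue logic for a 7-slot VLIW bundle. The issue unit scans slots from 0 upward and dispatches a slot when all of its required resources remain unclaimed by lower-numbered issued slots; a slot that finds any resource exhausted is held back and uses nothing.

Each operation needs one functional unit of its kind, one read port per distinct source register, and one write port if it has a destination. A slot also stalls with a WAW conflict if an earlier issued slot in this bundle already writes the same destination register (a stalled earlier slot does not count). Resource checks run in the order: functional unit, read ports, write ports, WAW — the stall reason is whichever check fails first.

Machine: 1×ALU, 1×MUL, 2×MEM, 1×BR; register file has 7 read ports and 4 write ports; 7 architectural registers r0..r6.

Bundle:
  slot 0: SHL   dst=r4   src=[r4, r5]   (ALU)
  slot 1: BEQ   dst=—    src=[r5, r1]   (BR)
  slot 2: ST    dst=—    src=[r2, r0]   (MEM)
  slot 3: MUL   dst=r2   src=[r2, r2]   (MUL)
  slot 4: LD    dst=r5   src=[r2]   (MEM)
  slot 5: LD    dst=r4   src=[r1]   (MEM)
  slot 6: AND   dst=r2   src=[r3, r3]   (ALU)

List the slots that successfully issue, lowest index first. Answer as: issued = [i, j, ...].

issued = [0, 1, 2, 3]

[0] ALU needs rd=2 wr=1: ok; after: ALU=0 MUL=1 MEM=2 BR=1, R=5, W=3
[1] BR needs rd=2 wr=0: ok; after: ALU=0 MUL=1 MEM=2 BR=0, R=3, W=3
[2] MEM needs rd=2 wr=0: ok; after: ALU=0 MUL=1 MEM=1 BR=0, R=1, W=3
[3] MUL needs rd=1 wr=1: ok; after: ALU=0 MUL=0 MEM=1 BR=0, R=0, W=2
[4] MEM needs rd=1 wr=1: RD_PORT; after: ALU=0 MUL=0 MEM=1 BR=0, R=0, W=2
[5] MEM needs rd=1 wr=1: RD_PORT; after: ALU=0 MUL=0 MEM=1 BR=0, R=0, W=2
[6] ALU needs rd=1 wr=1: FU; after: ALU=0 MUL=0 MEM=1 BR=0, R=0, W=2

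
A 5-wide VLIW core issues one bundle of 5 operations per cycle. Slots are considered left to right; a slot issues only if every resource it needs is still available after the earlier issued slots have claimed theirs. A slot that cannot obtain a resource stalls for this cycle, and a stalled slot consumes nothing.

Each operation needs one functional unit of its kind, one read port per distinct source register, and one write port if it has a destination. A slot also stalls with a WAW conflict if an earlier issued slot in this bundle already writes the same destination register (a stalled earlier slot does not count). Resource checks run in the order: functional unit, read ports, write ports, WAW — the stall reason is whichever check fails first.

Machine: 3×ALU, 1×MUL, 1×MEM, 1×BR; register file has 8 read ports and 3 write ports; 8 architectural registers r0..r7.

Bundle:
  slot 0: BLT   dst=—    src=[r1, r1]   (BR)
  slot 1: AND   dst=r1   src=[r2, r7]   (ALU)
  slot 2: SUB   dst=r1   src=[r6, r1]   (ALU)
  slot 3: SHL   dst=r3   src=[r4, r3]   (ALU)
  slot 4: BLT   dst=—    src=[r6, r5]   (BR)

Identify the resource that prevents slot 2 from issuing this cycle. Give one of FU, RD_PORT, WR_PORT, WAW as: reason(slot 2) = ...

slot 0 (BR): ISSUE — free A3,Mu1,Ld1,B0 rp7 wp3
slot 1 (ALU): ISSUE — free A2,Mu1,Ld1,B0 rp5 wp2
slot 2 (ALU): stall WAW — free A2,Mu1,Ld1,B0 rp5 wp2
slot 3 (ALU): ISSUE — free A1,Mu1,Ld1,B0 rp3 wp1
slot 4 (BR): stall FU — free A1,Mu1,Ld1,B0 rp3 wp1

reason(slot 2) = WAW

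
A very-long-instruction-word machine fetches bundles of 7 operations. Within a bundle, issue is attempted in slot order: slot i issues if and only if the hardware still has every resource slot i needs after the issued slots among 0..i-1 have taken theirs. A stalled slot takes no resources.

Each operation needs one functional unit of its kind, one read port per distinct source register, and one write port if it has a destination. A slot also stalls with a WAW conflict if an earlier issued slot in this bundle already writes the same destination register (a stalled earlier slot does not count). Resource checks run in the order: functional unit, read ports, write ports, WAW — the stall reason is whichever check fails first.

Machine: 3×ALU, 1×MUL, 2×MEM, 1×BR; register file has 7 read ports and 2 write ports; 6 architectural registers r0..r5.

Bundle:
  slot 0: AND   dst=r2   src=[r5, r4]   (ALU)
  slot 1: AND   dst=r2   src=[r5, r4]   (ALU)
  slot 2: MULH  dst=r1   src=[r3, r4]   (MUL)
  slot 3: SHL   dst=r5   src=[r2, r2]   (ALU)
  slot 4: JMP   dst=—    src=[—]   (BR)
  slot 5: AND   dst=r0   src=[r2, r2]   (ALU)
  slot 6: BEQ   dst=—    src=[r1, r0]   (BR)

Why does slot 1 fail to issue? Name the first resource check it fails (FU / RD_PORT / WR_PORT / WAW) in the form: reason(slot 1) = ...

  0. ALU→r2 ⇒ go  {2A/1Mu/2Ld/1B | 5r 1w}
  1. ALU→r2 ⇒ no(WAW)  {2A/1Mu/2Ld/1B | 5r 1w}
  2. MUL→r1 ⇒ go  {2A/0Mu/2Ld/1B | 3r 0w}
  3. ALU→r5 ⇒ no(WR_PORT)  {2A/0Mu/2Ld/1B | 3r 0w}
  4. BR ⇒ go  {2A/0Mu/2Ld/0B | 3r 0w}
  5. ALU→r0 ⇒ no(WR_PORT)  {2A/0Mu/2Ld/0B | 3r 0w}
  6. BR ⇒ no(FU)  {2A/0Mu/2Ld/0B | 3r 0w}

reason(slot 1) = WAW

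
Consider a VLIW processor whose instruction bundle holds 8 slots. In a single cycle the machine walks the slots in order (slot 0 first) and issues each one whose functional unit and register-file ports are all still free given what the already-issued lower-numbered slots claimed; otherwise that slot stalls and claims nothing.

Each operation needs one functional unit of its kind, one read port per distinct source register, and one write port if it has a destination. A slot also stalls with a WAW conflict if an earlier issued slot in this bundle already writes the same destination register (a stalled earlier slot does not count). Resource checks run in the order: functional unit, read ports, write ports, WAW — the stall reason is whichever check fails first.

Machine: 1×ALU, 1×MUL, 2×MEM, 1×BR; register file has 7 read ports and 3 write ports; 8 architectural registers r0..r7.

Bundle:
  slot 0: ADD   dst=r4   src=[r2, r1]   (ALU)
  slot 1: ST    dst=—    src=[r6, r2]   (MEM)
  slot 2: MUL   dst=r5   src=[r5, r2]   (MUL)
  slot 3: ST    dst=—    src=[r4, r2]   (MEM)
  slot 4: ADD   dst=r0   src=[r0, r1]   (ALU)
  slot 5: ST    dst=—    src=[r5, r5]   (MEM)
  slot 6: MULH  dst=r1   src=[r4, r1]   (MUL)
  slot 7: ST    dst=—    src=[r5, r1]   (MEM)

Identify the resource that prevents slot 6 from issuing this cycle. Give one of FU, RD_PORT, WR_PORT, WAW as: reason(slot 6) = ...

(0) want 1×ALU +2rd +1wr — yes → AL0|MU1|ME2|BR1|rd5|wr2
(1) want 1×MEM +2rd +0wr — yes → AL0|MU1|ME1|BR1|rd3|wr2
(2) want 1×MUL +2rd +1wr — yes → AL0|MU0|ME1|BR1|rd1|wr1
(3) want 1×MEM +2rd +0wr — RD_PORT → AL0|MU0|ME1|BR1|rd1|wr1
(4) want 1×ALU +2rd +1wr — FU → AL0|MU0|ME1|BR1|rd1|wr1
(5) want 1×MEM +1rd +0wr — yes → AL0|MU0|ME0|BR1|rd0|wr1
(6) want 1×MUL +2rd +1wr — FU → AL0|MU0|ME0|BR1|rd0|wr1
(7) want 1×MEM +2rd +0wr — FU → AL0|MU0|ME0|BR1|rd0|wr1

reason(slot 6) = FU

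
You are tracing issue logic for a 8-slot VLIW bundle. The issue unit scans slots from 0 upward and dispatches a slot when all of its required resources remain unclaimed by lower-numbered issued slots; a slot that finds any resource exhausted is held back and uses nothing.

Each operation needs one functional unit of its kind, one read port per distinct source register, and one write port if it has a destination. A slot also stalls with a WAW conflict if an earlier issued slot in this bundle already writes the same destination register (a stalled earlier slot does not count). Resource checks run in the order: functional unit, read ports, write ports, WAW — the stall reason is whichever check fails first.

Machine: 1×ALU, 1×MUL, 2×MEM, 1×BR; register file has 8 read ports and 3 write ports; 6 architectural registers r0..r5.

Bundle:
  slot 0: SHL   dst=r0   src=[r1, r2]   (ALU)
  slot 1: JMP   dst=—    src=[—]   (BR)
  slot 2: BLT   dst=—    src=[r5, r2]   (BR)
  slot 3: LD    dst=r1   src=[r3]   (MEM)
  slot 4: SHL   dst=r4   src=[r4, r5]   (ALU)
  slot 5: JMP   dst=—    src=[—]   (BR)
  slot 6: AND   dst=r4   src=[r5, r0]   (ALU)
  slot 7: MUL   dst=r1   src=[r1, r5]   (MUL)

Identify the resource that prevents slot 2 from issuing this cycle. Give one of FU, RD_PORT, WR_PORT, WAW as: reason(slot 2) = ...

reason(slot 2) = FU

(0) want 1×ALU +2rd +1wr — yes → AL0|MU1|ME2|BR1|rd6|wr2
(1) want 1×BR +0rd +0wr — yes → AL0|MU1|ME2|BR0|rd6|wr2
(2) want 1×BR +2rd +0wr — FU → AL0|MU1|ME2|BR0|rd6|wr2
(3) want 1×MEM +1rd +1wr — yes → AL0|MU1|ME1|BR0|rd5|wr1
(4) want 1×ALU +2rd +1wr — FU → AL0|MU1|ME1|BR0|rd5|wr1
(5) want 1×BR +0rd +0wr — FU → AL0|MU1|ME1|BR0|rd5|wr1
(6) want 1×ALU +2rd +1wr — FU → AL0|MU1|ME1|BR0|rd5|wr1
(7) want 1×MUL +2rd +1wr — WAW → AL0|MU1|ME1|BR0|rd5|wr1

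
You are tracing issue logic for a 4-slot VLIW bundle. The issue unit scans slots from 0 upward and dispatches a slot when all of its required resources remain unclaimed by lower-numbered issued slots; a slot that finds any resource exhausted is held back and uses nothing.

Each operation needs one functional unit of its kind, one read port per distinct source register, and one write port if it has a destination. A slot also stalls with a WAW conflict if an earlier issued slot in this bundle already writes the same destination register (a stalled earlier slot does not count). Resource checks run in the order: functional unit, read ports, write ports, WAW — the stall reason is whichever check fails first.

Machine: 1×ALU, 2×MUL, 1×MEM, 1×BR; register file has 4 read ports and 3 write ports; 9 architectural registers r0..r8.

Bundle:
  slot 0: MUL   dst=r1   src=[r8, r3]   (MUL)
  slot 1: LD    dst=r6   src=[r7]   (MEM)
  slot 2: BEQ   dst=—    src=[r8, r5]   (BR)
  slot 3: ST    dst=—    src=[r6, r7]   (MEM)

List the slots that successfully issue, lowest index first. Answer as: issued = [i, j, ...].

slot 0 (MUL): ISSUE — free A1,Mu1,Ld1,B1 rp2 wp2
slot 1 (MEM): ISSUE — free A1,Mu1,Ld0,B1 rp1 wp1
slot 2 (BR): stall RD_PORT — free A1,Mu1,Ld0,B1 rp1 wp1
slot 3 (MEM): stall FU — free A1,Mu1,Ld0,B1 rp1 wp1

issued = [0, 1]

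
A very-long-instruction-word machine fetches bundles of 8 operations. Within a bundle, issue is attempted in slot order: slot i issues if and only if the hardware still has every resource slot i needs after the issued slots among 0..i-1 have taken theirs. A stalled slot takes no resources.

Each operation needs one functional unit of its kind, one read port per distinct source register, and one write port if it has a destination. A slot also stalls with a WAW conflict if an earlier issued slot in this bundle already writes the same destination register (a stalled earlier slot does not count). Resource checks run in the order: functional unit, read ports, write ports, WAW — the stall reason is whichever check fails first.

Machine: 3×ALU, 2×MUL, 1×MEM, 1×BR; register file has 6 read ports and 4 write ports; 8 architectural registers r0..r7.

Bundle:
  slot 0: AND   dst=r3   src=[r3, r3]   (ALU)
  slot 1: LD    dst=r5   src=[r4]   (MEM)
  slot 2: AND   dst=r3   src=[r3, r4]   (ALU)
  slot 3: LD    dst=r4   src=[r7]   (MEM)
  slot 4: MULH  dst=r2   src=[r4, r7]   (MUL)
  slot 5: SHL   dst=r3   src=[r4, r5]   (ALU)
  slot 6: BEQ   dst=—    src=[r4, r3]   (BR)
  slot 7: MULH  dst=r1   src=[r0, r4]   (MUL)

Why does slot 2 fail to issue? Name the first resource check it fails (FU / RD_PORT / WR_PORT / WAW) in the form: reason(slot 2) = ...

reason(slot 2) = WAW

  0. ALU→r3 ⇒ go  {2A/2Mu/1Ld/1B | 5r 3w}
  1. MEM→r5 ⇒ go  {2A/2Mu/0Ld/1B | 4r 2w}
  2. ALU→r3 ⇒ no(WAW)  {2A/2Mu/0Ld/1B | 4r 2w}
  3. MEM→r4 ⇒ no(FU)  {2A/2Mu/0Ld/1B | 4r 2w}
  4. MUL→r2 ⇒ go  {2A/1Mu/0Ld/1B | 2r 1w}
  5. ALU→r3 ⇒ no(WAW)  {2A/1Mu/0Ld/1B | 2r 1w}
  6. BR ⇒ go  {2A/1Mu/0Ld/0B | 0r 1w}
  7. MUL→r1 ⇒ no(RD_PORT)  {2A/1Mu/0Ld/0B | 0r 1w}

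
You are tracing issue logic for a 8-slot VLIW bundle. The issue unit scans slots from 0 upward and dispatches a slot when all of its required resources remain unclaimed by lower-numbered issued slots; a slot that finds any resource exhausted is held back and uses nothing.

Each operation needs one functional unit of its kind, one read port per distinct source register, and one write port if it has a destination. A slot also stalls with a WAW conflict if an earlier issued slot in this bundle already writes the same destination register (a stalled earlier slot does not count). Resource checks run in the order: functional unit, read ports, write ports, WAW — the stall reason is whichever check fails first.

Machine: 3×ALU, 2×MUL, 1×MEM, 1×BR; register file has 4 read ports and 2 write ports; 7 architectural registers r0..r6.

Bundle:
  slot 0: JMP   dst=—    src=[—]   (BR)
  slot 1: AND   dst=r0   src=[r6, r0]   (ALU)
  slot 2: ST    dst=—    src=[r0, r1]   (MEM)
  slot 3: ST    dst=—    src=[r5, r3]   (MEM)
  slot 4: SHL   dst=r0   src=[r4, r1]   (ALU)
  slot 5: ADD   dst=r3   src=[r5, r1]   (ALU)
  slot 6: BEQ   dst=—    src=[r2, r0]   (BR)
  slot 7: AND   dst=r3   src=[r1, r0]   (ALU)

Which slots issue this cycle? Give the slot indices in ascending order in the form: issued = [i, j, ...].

(0) want 1×BR +0rd +0wr — yes → AL3|MU2|ME1|BR0|rd4|wr2
(1) want 1×ALU +2rd +1wr — yes → AL2|MU2|ME1|BR0|rd2|wr1
(2) want 1×MEM +2rd +0wr — yes → AL2|MU2|ME0|BR0|rd0|wr1
(3) want 1×MEM +2rd +0wr — FU → AL2|MU2|ME0|BR0|rd0|wr1
(4) want 1×ALU +2rd +1wr — RD_PORT → AL2|MU2|ME0|BR0|rd0|wr1
(5) want 1×ALU +2rd +1wr — RD_PORT → AL2|MU2|ME0|BR0|rd0|wr1
(6) want 1×BR +2rd +0wr — FU → AL2|MU2|ME0|BR0|rd0|wr1
(7) want 1×ALU +2rd +1wr — RD_PORT → AL2|MU2|ME0|BR0|rd0|wr1

issued = [0, 1, 2]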